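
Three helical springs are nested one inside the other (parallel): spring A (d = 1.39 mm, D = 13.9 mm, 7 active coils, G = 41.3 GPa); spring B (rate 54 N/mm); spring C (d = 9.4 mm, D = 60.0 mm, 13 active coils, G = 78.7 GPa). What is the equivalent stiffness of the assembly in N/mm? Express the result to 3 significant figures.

k_A = Gd⁴/(8D³N_a) = (41.3×10³)(1.39⁴)/(8·13.9³·7) = 1.0251 N/mm
k_C = Gd⁴/(8D³N_a) = (78.7×10³)(9.4⁴)/(8·60.0³·13) = 27.353 N/mm
Parallel: k_eq = 1.0251 + 54 + 27.353 = 82.378 N/mm

82.4 N/mm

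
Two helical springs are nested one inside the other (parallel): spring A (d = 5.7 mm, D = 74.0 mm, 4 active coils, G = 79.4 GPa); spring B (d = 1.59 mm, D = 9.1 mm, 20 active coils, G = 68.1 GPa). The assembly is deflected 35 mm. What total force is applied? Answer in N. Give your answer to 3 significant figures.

353 N

k_A = Gd⁴/(8D³N_a) = (79.4×10³)(5.7⁴)/(8·74.0³·4) = 6.4636 N/mm
k_B = Gd⁴/(8D³N_a) = (68.1×10³)(1.59⁴)/(8·9.1³·20) = 3.6099 N/mm
Parallel: k_eq = 6.4636 + 3.6099 = 10.073 N/mm
F = k_eq·δ = 10.073·35 = 352.57 N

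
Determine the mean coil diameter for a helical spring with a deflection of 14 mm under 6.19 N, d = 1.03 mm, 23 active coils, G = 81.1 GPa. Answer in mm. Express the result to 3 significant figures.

Required rate k = F/δ = 6.19/14 = 0.44214 N/mm
D = (Gd⁴/(8N_a·k))^(1/3) = (81.1×10³·1.03⁴/(8·23·0.44214))^(1/3)
  = (1121.99)^(1/3) = 10.3911 mm

10.4 mm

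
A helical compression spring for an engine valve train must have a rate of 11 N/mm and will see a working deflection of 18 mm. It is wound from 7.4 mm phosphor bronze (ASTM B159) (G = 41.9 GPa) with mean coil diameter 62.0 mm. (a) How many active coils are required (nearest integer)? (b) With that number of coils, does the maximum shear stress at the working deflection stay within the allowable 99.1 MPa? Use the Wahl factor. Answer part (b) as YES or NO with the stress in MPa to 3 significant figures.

(a) 6 coils; (b) YES, τ_max = 90.5 MPa

N_a = Gd⁴/(8D³k) = (41.9×10³)(7.4⁴)/(8·62.0³·11) = 5.991 → N_a = 6
Actual rate k = Gd⁴/(8D³·6) = 10.983 N/mm
Working load F = kδ = 10.983·18 = 197.7 N
C = 62.0/7.4 = 8.3784; K_W = (4C−1)/(4C−4)+0.615/C = 1.1751
τ_max = K_W·8FD/(πd³) = 1.1751·77.025 = 90.509 MPa
τ_max ≤ 99.1 MPa → acceptable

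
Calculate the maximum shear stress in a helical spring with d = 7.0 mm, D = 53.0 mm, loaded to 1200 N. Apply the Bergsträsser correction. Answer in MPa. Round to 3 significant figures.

Spring index C = D/d = 53.0/7.0 = 7.5714
K_B = (4C+2)/(4C−3) = 32.286/27.286 = 1.1832
τ₀ = 8FD/(πd³) = 8·1200·53.0/(π·7.0³) = 508800/1077.6 = 472.18 MPa
τ_max = K·τ₀ = 1.1832 × 472.18 = 558.7 MPa

559 MPa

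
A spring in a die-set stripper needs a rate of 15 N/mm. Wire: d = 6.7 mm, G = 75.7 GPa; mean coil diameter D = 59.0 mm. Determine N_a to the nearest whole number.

N_a = Gd⁴/(8D³k) = (75.7×10³ × 6.7⁴)/(8 × 59.0³ × 15)
    = 1.52544e+08 / 2.46455e+07 = 6.19 → 6 coils

6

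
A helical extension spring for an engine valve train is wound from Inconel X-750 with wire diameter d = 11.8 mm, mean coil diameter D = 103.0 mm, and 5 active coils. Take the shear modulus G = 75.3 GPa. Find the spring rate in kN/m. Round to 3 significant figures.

33.4 kN/m

k = Gd⁴/(8D³N_a) = (75.3×10³ × 11.8⁴) / (8 × 103.0³ × 5)
  = 1.4599e+09 / 4.37091e+07 = 33.4 N/mm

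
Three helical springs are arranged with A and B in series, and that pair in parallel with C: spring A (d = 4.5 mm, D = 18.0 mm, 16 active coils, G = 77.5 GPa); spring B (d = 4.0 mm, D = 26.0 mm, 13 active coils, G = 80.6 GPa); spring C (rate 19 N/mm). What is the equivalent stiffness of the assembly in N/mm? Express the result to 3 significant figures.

k_A = Gd⁴/(8D³N_a) = (77.5×10³)(4.5⁴)/(8·18.0³·16) = 42.572 N/mm
k_B = Gd⁴/(8D³N_a) = (80.6×10³)(4.0⁴)/(8·26.0³·13) = 11.288 N/mm
Springs A,B series: k_AB = 1/(1/42.572+1/11.288) = 8.9223 N/mm; parallel with C: k_eq = 8.9223+19 = 27.922 N/mm

27.9 N/mm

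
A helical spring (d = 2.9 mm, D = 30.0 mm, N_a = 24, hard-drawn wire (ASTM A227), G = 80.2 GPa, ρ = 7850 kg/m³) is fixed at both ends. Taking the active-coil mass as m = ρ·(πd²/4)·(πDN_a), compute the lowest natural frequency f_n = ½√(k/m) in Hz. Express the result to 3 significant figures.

k = Gd⁴/(8D³N_a) = (80.2×10³)(2.9⁴)/(8·30.0³·24) = 1.0942 N/mm = 1094.2 N/m
Wire length L = πDN_a = π·30.0·24 = 2261.9 mm
m = ρ·(πd²/4)·L = 7850 × 6.6052×10⁻⁶ m² × 2.2619 m = 0.11728 kg
f_n = ½√(k/m) = 0.5·√(1094.2/0.11728) = 0.5·√(9329.6) = 48.295 Hz

48.3 Hz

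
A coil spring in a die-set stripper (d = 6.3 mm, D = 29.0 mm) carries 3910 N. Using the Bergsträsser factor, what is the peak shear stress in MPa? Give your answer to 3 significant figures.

1530 MPa

Spring index C = D/d = 29.0/6.3 = 4.6032
K_B = (4C+2)/(4C−3) = 20.413/15.413 = 1.3244
τ₀ = 8FD/(πd³) = 8·3910·29.0/(π·6.3³) = 907120/785.55 = 1154.8 MPa
τ_max = K·τ₀ = 1.3244 × 1154.8 = 1529.4 MPa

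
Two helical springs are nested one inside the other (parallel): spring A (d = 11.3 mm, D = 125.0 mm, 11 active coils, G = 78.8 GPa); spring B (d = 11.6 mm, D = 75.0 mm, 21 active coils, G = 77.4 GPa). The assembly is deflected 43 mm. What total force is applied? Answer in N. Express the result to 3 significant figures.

1170 N

k_A = Gd⁴/(8D³N_a) = (78.8×10³)(11.3⁴)/(8·125.0³·11) = 7.4753 N/mm
k_B = Gd⁴/(8D³N_a) = (77.4×10³)(11.6⁴)/(8·75.0³·21) = 19.773 N/mm
Parallel: k_eq = 7.4753 + 19.773 = 27.249 N/mm
F = k_eq·δ = 27.249·43 = 1171.7 N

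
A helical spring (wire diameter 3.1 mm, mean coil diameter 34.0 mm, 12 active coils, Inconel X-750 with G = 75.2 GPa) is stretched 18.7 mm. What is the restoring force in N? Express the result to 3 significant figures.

34.4 N

k = Gd⁴/(8D³N_a) = (75.2×10³)(3.1⁴)/(8·34.0³·12) = 1.8406 N/mm
F = k·δ = 1.8406 × 18.7 = 34.419 N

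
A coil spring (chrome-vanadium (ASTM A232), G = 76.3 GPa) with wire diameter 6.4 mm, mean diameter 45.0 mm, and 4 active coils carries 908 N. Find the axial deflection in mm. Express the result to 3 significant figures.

k = Gd⁴/(8D³N_a) = (76.3×10³)(6.4⁴)/(8·45.0³·4) = 43.899 N/mm
δ = F/k = 908 / 43.899 = 20.684 mm

20.7 mm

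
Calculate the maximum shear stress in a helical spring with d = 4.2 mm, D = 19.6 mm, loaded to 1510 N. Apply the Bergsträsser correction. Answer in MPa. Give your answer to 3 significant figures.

1340 MPa

Spring index C = D/d = 19.6/4.2 = 4.6667
K_B = (4C+2)/(4C−3) = 20.667/15.667 = 1.3191
τ₀ = 8FD/(πd³) = 8·1510·19.6/(π·4.2³) = 236768/232.75 = 1017.2 MPa
τ_max = K·τ₀ = 1.3191 × 1017.2 = 1341.9 MPa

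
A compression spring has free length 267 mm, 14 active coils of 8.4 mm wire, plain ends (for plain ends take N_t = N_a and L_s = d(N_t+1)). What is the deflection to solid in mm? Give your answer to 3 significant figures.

141 mm

N_t = 14; L_s = 8.4·15 = 126 mm
δ_solid = L₀ − L_s = 267 − 126 = 141 mm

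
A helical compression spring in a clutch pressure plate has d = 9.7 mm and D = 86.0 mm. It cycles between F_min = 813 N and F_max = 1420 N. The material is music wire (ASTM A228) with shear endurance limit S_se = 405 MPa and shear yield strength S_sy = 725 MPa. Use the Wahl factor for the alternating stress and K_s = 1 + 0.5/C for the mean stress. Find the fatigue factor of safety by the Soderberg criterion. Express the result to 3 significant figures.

1.67

C = D/d = 86.0/9.7 = 8.8660; K_W = (4C−1)/(4C−4)+0.615/C = 1.1647; K_s = 1+0.5/C = 1.0564
F_a = (F_max−F_min)/2 = 303.5 N; F_m = (F_max+F_min)/2 = 1116.5 N
τ_a = K_W·8F_aD/(πd³) = 1.1647 × 72.825 = 84.821 MPa
τ_m = K_s·8F_mD/(πd³) = 1.0564 × 267.91 = 283.01 MPa
Soderberg: 1/n_f = τ_a/S_se + τ_m/S_sy = 84.821/405 + 283.01/725 = 0.20943 + 0.39036 = 0.5998
n_f = 1/0.5998 = 1.667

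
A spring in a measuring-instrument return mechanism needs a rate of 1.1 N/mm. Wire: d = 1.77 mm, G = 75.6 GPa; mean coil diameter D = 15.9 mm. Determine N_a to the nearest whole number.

21

N_a = Gd⁴/(8D³k) = (75.6×10³ × 1.77⁴)/(8 × 15.9³ × 1.1)
    = 742019 / 35373.2 = 20.98 → 21 coils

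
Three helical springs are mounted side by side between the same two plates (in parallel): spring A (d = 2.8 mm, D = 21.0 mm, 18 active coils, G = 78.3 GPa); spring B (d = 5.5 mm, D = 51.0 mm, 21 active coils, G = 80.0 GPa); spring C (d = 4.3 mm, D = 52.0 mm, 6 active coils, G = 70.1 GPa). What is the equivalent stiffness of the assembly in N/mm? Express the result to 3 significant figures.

10.4 N/mm

k_A = Gd⁴/(8D³N_a) = (78.3×10³)(2.8⁴)/(8·21.0³·18) = 3.6089 N/mm
k_B = Gd⁴/(8D³N_a) = (80.0×10³)(5.5⁴)/(8·51.0³·21) = 3.2849 N/mm
k_C = Gd⁴/(8D³N_a) = (70.1×10³)(4.3⁴)/(8·52.0³·6) = 3.5509 N/mm
Parallel: k_eq = 3.6089 + 3.2849 + 3.5509 = 10.445 N/mm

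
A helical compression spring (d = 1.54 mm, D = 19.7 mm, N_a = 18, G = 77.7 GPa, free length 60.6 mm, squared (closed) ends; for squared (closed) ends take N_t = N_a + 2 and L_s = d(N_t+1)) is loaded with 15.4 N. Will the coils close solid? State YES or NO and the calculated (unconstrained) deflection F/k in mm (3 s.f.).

YES, δ = 38.8 mm

k = Gd⁴/(8D³N_a) = (77.7×10³)(1.54⁴)/(8·19.7³·18) = 0.39696 N/mm
N_t = 20; L_s = 1.54·21 = 32.34 mm; δ_solid = L₀ − L_s = 60.6 − 32.34 = 28.26 mm
δ = F/k = 15.4/0.39696 = 38.795 mm
δ ≥ δ_solid → spring goes solid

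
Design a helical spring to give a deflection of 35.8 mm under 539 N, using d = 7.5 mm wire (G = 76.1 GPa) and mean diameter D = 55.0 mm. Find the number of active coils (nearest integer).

Required rate k = F/δ = 539/35.8 = 15.056 N/mm
N_a = Gd⁴/(8D³k) = (76.1×10³ × 7.5⁴)/(8 × 55.0³ × 15.056)
    = 2.40785e+08 / 2.00394e+07 = 12.02 → 12 coils

12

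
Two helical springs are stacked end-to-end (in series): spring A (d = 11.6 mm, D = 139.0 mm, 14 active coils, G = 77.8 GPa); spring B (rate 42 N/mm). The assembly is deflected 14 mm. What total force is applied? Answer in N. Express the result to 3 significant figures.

59.0 N

k_A = Gd⁴/(8D³N_a) = (77.8×10³)(11.6⁴)/(8·139.0³·14) = 4.6833 N/mm
Series: 1/k_eq = 1/4.6833 + 1/42 = 0.23734; k_eq = 4.2134 N/mm
F = k_eq·δ = 4.2134·14 = 58.988 N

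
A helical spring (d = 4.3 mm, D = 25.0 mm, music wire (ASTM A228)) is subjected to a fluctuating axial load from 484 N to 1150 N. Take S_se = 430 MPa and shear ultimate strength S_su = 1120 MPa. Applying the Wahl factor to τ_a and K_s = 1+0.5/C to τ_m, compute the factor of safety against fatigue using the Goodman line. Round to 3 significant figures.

C = D/d = 25.0/4.3 = 5.8140; K_W = (4C−1)/(4C−4)+0.615/C = 1.2616; K_s = 1+0.5/C = 1.0860
F_a = (F_max−F_min)/2 = 333 N; F_m = (F_max+F_min)/2 = 817 N
τ_a = K_W·8F_aD/(πd³) = 1.2616 × 266.64 = 336.38 MPa
τ_m = K_s·8F_mD/(πd³) = 1.0860 × 654.18 = 710.44 MPa
Goodman: 1/n_f = τ_a/S_se + τ_m/S_su = 336.38/430 + 710.44/1120 = 0.78228 + 0.63432 = 1.4166
n_f = 1/1.4166 = 0.7059

0.706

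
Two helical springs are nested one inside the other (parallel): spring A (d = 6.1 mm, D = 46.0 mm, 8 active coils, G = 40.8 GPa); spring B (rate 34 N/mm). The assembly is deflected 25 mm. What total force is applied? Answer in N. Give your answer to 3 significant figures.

1080 N

k_A = Gd⁴/(8D³N_a) = (40.8×10³)(6.1⁴)/(8·46.0³·8) = 9.0683 N/mm
Parallel: k_eq = 9.0683 + 34 = 43.068 N/mm
F = k_eq·δ = 43.068·25 = 1076.7 N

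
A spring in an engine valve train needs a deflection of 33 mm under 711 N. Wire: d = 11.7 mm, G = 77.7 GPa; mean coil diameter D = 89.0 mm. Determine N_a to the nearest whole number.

Required rate k = F/δ = 711/33 = 21.545 N/mm
N_a = Gd⁴/(8D³k) = (77.7×10³ × 11.7⁴)/(8 × 89.0³ × 21.545)
    = 1.45601e+09 / 1.21511e+08 = 11.98 → 12 coils

12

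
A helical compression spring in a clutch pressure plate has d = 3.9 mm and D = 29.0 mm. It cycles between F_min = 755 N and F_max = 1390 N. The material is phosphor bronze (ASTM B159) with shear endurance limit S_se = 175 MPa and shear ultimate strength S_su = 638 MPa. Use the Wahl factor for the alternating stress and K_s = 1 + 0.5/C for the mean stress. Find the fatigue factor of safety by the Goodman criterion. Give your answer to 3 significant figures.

0.202

C = D/d = 29.0/3.9 = 7.4359; K_W = (4C−1)/(4C−4)+0.615/C = 1.1992; K_s = 1+0.5/C = 1.0672
F_a = (F_max−F_min)/2 = 317.5 N; F_m = (F_max+F_min)/2 = 1072.5 N
τ_a = K_W·8F_aD/(πd³) = 1.1992 × 395.26 = 474.02 MPa
τ_m = K_s·8F_mD/(πd³) = 1.0672 × 1335.2 = 1425 MPa
Goodman: 1/n_f = τ_a/S_se + τ_m/S_su = 474.02/175 + 1425/638 = 2.70867 + 2.23349 = 4.9422
n_f = 1/4.9422 = 0.2023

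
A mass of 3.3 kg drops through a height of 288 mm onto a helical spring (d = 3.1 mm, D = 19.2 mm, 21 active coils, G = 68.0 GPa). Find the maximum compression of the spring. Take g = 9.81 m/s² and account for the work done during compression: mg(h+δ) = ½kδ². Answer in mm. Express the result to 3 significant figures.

k = Gd⁴/(8D³N_a) = (68.0×10³)(3.1⁴)/(8·19.2³·21) = 5.2813 N/mm
W = mg = 3.3 × 9.81 = 32.373 N
½kδ² − Wδ − Wh = 0 → δ = (W + √(W² + 2kWh))/k
δ = (32.373 + √(1048 + 98480))/5.2813 = (32.373 + 315.48)/5.2813 = 65.865 mm

65.9 mm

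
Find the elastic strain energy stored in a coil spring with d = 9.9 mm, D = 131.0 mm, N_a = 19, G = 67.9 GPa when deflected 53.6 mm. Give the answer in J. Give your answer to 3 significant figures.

2.74 J

k = Gd⁴/(8D³N_a) = (67.9×10³)(9.9⁴)/(8·131.0³·19) = 1.9088 N/mm
U = ½kδ² = 0.5 × 1.9088 × 53.6² = 2741.9 N·mm = 2.7419 J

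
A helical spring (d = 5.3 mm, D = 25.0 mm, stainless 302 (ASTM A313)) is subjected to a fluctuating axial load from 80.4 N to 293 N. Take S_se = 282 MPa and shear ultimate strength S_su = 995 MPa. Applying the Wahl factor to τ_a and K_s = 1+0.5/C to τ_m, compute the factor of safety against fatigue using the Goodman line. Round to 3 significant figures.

3.30

C = D/d = 25.0/5.3 = 4.7170; K_W = (4C−1)/(4C−4)+0.615/C = 1.3322; K_s = 1+0.5/C = 1.1060
F_a = (F_max−F_min)/2 = 106.3 N; F_m = (F_max+F_min)/2 = 186.7 N
τ_a = K_W·8F_aD/(πd³) = 1.3322 × 45.455 = 60.554 MPa
τ_m = K_s·8F_mD/(πd³) = 1.1060 × 79.836 = 88.298 MPa
Goodman: 1/n_f = τ_a/S_se + τ_m/S_su = 60.554/282 + 88.298/995 = 0.21473 + 0.08874 = 0.30347
n_f = 1/0.30347 = 3.295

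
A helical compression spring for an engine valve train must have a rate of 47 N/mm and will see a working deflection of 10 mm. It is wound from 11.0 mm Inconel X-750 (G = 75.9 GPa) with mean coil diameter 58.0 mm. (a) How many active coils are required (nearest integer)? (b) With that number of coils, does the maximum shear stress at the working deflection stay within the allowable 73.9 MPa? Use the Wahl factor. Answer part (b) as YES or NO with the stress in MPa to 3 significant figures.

(a) 15 coils; (b) YES, τ_max = 68.1 MPa

N_a = Gd⁴/(8D³k) = (75.9×10³)(11.0⁴)/(8·58.0³·47) = 15.15 → N_a = 15
Actual rate k = Gd⁴/(8D³·15) = 47.462 N/mm
Working load F = kδ = 47.462·10 = 474.62 N
C = 58.0/11.0 = 5.2727; K_W = (4C−1)/(4C−4)+0.615/C = 1.2922
τ_max = K_W·8FD/(πd³) = 1.2922·52.667 = 68.055 MPa
τ_max ≤ 73.9 MPa → acceptable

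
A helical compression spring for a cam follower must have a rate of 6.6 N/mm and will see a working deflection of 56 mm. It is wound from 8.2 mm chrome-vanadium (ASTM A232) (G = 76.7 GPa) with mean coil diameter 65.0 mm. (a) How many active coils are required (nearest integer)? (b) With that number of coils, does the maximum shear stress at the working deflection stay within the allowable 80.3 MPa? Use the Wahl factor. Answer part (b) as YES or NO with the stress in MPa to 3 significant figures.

N_a = Gd⁴/(8D³k) = (76.7×10³)(8.2⁴)/(8·65.0³·6.6) = 23.92 → N_a = 24
Actual rate k = Gd⁴/(8D³·24) = 6.5767 N/mm
Working load F = kδ = 6.5767·56 = 368.3 N
C = 65.0/8.2 = 7.9268; K_W = (4C−1)/(4C−4)+0.615/C = 1.1859
τ_max = K_W·8FD/(πd³) = 1.1859·110.56 = 131.11 MPa
τ_max > 80.3 MPa → exceeds allowable

(a) 24 coils; (b) NO, τ_max = 131 MPa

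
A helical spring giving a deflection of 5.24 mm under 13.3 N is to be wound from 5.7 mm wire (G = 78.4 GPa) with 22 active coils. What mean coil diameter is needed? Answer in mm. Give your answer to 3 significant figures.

57.0 mm

Required rate k = F/δ = 13.3/5.24 = 2.5382 N/mm
D = (Gd⁴/(8N_a·k))^(1/3) = (78.4×10³·5.7⁴/(8·22·2.5382))^(1/3)
  = (185260)^(1/3) = 57.0069 mm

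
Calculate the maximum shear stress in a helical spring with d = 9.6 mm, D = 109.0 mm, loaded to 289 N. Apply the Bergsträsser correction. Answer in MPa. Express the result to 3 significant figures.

Spring index C = D/d = 109.0/9.6 = 11.3542
K_B = (4C+2)/(4C−3) = 47.417/42.417 = 1.1179
τ₀ = 8FD/(πd³) = 8·289·109.0/(π·9.6³) = 252008/2779.5 = 90.667 MPa
τ_max = K·τ₀ = 1.1179 × 90.667 = 101.36 MPa

101 MPa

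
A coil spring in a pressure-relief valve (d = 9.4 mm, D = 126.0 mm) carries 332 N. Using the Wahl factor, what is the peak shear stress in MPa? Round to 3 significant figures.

142 MPa

Spring index C = D/d = 126.0/9.4 = 13.4043
K_W = (4C−1)/(4C−4) + 0.615/C = 52.617/49.617 + 0.0459 = 1.1063
τ₀ = 8FD/(πd³) = 8·332·126.0/(π·9.4³) = 334656/2609.4 = 128.25 MPa
τ_max = K·τ₀ = 1.1063 × 128.25 = 141.89 MPa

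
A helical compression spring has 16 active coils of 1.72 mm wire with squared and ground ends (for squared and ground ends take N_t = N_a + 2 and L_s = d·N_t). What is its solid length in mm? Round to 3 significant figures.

squared and ground ends: N_t = N_a + 2 = 16 + 2 = 18
L_s = d·N_t = 1.72 × 18 = 30.96 mm

31.0 mm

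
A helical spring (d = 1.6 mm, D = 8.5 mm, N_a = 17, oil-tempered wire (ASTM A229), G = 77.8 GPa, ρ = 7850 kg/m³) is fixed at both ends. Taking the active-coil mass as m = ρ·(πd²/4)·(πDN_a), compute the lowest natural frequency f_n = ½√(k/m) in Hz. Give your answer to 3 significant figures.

k = Gd⁴/(8D³N_a) = (77.8×10³)(1.6⁴)/(8·8.5³·17) = 6.1047 N/mm = 6104.7 N/m
Wire length L = πDN_a = π·8.5·17 = 453.96 mm
m = ρ·(πd²/4)·L = 7850 × 2.0106×10⁻⁶ m² × 0.45396 m = 0.007165 kg
f_n = ½√(k/m) = 0.5·√(6104.7/0.007165) = 0.5·√(8.5201e+05) = 461.52 Hz

462 Hz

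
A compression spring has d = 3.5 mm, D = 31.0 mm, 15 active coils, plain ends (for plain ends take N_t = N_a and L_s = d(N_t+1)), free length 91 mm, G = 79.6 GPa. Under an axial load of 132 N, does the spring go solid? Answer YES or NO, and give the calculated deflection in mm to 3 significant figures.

YES, δ = 39.5 mm

k = Gd⁴/(8D³N_a) = (79.6×10³)(3.5⁴)/(8·31.0³·15) = 3.3413 N/mm
N_t = 15; L_s = 3.5·16 = 56 mm; δ_solid = L₀ − L_s = 91 − 56 = 35 mm
δ = F/k = 132/3.3413 = 39.505 mm
δ ≥ δ_solid → spring goes solid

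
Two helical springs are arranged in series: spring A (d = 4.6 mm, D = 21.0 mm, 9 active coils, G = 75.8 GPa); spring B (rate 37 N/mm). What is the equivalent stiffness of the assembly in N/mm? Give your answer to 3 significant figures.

k_A = Gd⁴/(8D³N_a) = (75.8×10³)(4.6⁴)/(8·21.0³·9) = 50.899 N/mm
Series: 1/k_eq = 1/50.899 + 1/37 = 0.046674; k_eq = 21.425 N/mm

21.4 N/mm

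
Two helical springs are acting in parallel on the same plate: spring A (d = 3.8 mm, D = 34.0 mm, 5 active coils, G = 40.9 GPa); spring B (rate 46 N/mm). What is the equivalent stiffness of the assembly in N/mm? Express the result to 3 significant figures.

k_A = Gd⁴/(8D³N_a) = (40.9×10³)(3.8⁴)/(8·34.0³·5) = 5.4245 N/mm
Parallel: k_eq = 5.4245 + 46 = 51.425 N/mm

51.4 N/mm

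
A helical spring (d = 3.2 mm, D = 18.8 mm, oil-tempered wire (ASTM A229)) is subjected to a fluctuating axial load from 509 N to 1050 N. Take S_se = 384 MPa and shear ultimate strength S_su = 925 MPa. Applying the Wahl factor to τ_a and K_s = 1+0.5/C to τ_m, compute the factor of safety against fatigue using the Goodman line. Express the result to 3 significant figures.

0.380

C = D/d = 18.8/3.2 = 5.8750; K_W = (4C−1)/(4C−4)+0.615/C = 1.2585; K_s = 1+0.5/C = 1.0851
F_a = (F_max−F_min)/2 = 270.5 N; F_m = (F_max+F_min)/2 = 779.5 N
τ_a = K_W·8F_aD/(πd³) = 1.2585 × 395.2 = 497.37 MPa
τ_m = K_s·8F_mD/(πd³) = 1.0851 × 1138.8 = 1235.8 MPa
Goodman: 1/n_f = τ_a/S_se + τ_m/S_su = 497.37/384 + 1235.8/925 = 1.29523 + 1.33596 = 2.6312
n_f = 1/2.6312 = 0.3801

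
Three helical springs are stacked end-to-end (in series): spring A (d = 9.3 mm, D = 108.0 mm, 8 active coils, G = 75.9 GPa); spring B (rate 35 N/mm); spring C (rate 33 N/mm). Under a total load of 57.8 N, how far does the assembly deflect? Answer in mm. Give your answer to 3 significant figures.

k_A = Gd⁴/(8D³N_a) = (75.9×10³)(9.3⁴)/(8·108.0³·8) = 7.0424 N/mm
Series: 1/k_eq = 1/7.0424 + 1/35 + 1/33 = 0.20087; k_eq = 4.9783 N/mm
δ = F/k_eq = 57.8/4.9783 = 11.61 mm

11.6 mm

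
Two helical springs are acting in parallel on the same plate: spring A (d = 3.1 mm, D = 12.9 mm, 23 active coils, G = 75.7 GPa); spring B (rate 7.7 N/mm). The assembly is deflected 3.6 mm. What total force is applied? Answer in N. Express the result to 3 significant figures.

k_A = Gd⁴/(8D³N_a) = (75.7×10³)(3.1⁴)/(8·12.9³·23) = 17.699 N/mm
Parallel: k_eq = 17.699 + 7.7 = 25.399 N/mm
F = k_eq·δ = 25.399·3.6 = 91.437 N

91.4 N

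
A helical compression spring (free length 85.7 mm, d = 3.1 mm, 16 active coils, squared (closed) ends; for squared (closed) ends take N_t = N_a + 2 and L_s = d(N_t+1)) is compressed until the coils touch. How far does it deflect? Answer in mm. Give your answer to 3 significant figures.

26.8 mm

N_t = 18; L_s = 3.1·19 = 58.9 mm
δ_solid = L₀ − L_s = 85.7 − 58.9 = 26.8 mm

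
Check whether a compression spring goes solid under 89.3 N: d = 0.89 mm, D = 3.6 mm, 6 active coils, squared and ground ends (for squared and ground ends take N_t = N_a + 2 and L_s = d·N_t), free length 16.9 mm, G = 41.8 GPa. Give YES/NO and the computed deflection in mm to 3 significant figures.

NO, δ = 7.63 mm

k = Gd⁴/(8D³N_a) = (41.8×10³)(0.89⁴)/(8·3.6³·6) = 11.711 N/mm
N_t = 8; L_s = 0.89·8 = 7.12 mm; δ_solid = L₀ − L_s = 16.9 − 7.12 = 9.78 mm
δ = F/k = 89.3/11.711 = 7.6254 mm
δ < δ_solid → spring does not go solid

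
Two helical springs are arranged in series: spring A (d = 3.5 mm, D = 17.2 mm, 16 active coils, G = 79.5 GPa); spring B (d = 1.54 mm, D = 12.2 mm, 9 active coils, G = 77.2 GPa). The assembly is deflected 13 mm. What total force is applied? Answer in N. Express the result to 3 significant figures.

36.5 N

k_A = Gd⁴/(8D³N_a) = (79.5×10³)(3.5⁴)/(8·17.2³·16) = 18.317 N/mm
k_B = Gd⁴/(8D³N_a) = (77.2×10³)(1.54⁴)/(8·12.2³·9) = 3.3211 N/mm
Series: 1/k_eq = 1/18.317 + 1/3.3211 = 0.3557; k_eq = 2.8114 N/mm
F = k_eq·δ = 2.8114·13 = 36.548 N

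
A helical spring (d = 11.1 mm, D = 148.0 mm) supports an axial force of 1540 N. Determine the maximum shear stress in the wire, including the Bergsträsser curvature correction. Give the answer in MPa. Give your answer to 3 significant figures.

Spring index C = D/d = 148.0/11.1 = 13.3333
K_B = (4C+2)/(4C−3) = 55.333/50.333 = 1.0993
τ₀ = 8FD/(πd³) = 8·1540·148.0/(π·11.1³) = 1.82336e+06/4296.5 = 424.38 MPa
τ_max = K·τ₀ = 1.0993 × 424.38 = 466.54 MPa

467 MPa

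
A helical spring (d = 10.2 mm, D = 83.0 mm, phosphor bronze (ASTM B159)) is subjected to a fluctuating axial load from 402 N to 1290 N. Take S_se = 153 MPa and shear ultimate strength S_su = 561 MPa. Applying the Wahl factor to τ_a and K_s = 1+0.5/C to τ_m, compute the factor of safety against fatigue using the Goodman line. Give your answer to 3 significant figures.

C = D/d = 83.0/10.2 = 8.1373; K_W = (4C−1)/(4C−4)+0.615/C = 1.1807; K_s = 1+0.5/C = 1.0614
F_a = (F_max−F_min)/2 = 444 N; F_m = (F_max+F_min)/2 = 846 N
τ_a = K_W·8F_aD/(πd³) = 1.1807 × 88.43 = 104.41 MPa
τ_m = K_s·8F_mD/(πd³) = 1.0614 × 168.5 = 178.85 MPa
Goodman: 1/n_f = τ_a/S_se + τ_m/S_su = 104.41/153 + 178.85/561 = 0.68239 + 0.31880 = 1.0012
n_f = 1/1.0012 = 0.9988

0.999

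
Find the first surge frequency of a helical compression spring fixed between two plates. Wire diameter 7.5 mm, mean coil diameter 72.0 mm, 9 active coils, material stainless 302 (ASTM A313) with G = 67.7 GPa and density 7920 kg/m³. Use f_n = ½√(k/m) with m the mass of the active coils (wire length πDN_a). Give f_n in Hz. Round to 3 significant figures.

52.9 Hz

k = Gd⁴/(8D³N_a) = (67.7×10³)(7.5⁴)/(8·72.0³·9) = 7.9708 N/mm = 7970.8 N/m
Wire length L = πDN_a = π·72.0·9 = 2035.8 mm
m = ρ·(πd²/4)·L = 7920 × 44.179×10⁻⁶ m² × 2.0358 m = 0.7123 kg
f_n = ½√(k/m) = 0.5·√(7970.8/0.7123) = 0.5·√(11190) = 52.892 Hz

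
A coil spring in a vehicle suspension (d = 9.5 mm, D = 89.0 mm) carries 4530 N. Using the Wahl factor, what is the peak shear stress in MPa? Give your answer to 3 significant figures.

Spring index C = D/d = 89.0/9.5 = 9.3684
K_W = (4C−1)/(4C−4) + 0.615/C = 36.474/33.474 + 0.0656 = 1.1553
τ₀ = 8FD/(πd³) = 8·4530·89.0/(π·9.5³) = 3.22536e+06/2693.5 = 1197.5 MPa
τ_max = K·τ₀ = 1.1553 × 1197.5 = 1383.4 MPa

1380 MPa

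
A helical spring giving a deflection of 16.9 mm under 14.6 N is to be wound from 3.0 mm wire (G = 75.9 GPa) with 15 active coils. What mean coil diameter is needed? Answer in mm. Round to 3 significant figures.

39.0 mm

Required rate k = F/δ = 14.6/16.9 = 0.86391 N/mm
D = (Gd⁴/(8N_a·k))^(1/3) = (75.9×10³·3.0⁴/(8·15·0.86391))^(1/3)
  = (59303.4)^(1/3) = 38.9966 mm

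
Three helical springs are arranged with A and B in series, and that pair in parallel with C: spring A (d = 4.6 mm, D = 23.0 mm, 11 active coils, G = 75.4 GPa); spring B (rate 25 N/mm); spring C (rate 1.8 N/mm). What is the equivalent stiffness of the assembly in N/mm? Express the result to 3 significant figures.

15.7 N/mm

k_A = Gd⁴/(8D³N_a) = (75.4×10³)(4.6⁴)/(8·23.0³·11) = 31.531 N/mm
Springs A,B series: k_AB = 1/(1/31.531+1/25) = 13.944 N/mm; parallel with C: k_eq = 13.944+1.8 = 15.744 N/mm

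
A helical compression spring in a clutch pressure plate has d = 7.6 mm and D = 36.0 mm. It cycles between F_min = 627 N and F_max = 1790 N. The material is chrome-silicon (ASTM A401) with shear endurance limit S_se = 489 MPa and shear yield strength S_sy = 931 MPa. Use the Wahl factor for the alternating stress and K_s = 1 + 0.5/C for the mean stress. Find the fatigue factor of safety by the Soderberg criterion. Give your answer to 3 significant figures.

C = D/d = 36.0/7.6 = 4.7368; K_W = (4C−1)/(4C−4)+0.615/C = 1.3305; K_s = 1+0.5/C = 1.1056
F_a = (F_max−F_min)/2 = 581.5 N; F_m = (F_max+F_min)/2 = 1208.5 N
τ_a = K_W·8F_aD/(πd³) = 1.3305 × 121.44 = 161.58 MPa
τ_m = K_s·8F_mD/(πd³) = 1.1056 × 252.38 = 279.02 MPa
Soderberg: 1/n_f = τ_a/S_se + τ_m/S_sy = 161.58/489 + 279.02/931 = 0.33042 + 0.29969 = 0.63012
n_f = 1/0.63012 = 1.587

1.59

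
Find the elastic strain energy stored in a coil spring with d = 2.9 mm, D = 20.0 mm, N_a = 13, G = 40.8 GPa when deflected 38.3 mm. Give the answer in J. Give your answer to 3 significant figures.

2.54 J

k = Gd⁴/(8D³N_a) = (40.8×10³)(2.9⁴)/(8·20.0³·13) = 3.4684 N/mm
U = ½kδ² = 0.5 × 3.4684 × 38.3² = 2543.9 N·mm = 2.5439 J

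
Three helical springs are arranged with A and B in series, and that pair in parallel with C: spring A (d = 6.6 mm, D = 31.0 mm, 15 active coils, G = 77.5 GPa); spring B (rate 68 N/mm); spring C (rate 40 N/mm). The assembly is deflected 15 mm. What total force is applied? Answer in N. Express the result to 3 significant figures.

k_A = Gd⁴/(8D³N_a) = (77.5×10³)(6.6⁴)/(8·31.0³·15) = 41.135 N/mm
Springs A,B series: k_AB = 1/(1/41.135+1/68) = 25.63 N/mm; parallel with C: k_eq = 25.63+40 = 65.63 N/mm
F = k_eq·δ = 65.63·15 = 984.46 N

984 N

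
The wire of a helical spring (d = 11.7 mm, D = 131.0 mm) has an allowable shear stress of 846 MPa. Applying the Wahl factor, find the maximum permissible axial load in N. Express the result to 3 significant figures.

C = D/d = 131.0/11.7 = 11.1966
K_W = (4C−1)/(4C−4) + 0.615/C = 43.786/40.786 + 0.0549 = 1.1285
τ_max = K·8FD/(πd³) → F_max = τ_allow·πd³/(8DK)
F_max = 846·π·11.7³/(8·131.0·1.1285) = 4.2567e+06/1182.6 = 3599.3 N

3600 N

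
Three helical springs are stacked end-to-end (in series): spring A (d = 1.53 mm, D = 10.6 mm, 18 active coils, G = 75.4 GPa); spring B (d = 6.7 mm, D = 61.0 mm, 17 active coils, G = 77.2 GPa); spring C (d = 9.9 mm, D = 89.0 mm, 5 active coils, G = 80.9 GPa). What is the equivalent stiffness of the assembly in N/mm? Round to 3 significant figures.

k_A = Gd⁴/(8D³N_a) = (75.4×10³)(1.53⁴)/(8·10.6³·18) = 2.4091 N/mm
k_B = Gd⁴/(8D³N_a) = (77.2×10³)(6.7⁴)/(8·61.0³·17) = 5.0395 N/mm
k_C = Gd⁴/(8D³N_a) = (80.9×10³)(9.9⁴)/(8·89.0³·5) = 27.559 N/mm
Series: 1/k_eq = 1/2.4091 + 1/5.0395 + 1/27.559 = 0.64981; k_eq = 1.5389 N/mm

1.54 N/mm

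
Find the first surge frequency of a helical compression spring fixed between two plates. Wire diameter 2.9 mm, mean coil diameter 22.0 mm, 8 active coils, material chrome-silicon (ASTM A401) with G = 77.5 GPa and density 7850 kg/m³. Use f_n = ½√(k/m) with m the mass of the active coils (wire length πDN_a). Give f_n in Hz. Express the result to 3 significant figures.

265 Hz

k = Gd⁴/(8D³N_a) = (77.5×10³)(2.9⁴)/(8·22.0³·8) = 8.0435 N/mm = 8043.5 N/m
Wire length L = πDN_a = π·22.0·8 = 552.92 mm
m = ρ·(πd²/4)·L = 7850 × 6.6052×10⁻⁶ m² × 0.55292 m = 0.028669 kg
f_n = ½√(k/m) = 0.5·√(8043.5/0.028669) = 0.5·√(2.8056e+05) = 264.84 Hz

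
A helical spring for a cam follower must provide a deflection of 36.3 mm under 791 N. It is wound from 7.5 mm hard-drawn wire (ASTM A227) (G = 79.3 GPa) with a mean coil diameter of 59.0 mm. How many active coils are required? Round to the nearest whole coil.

Required rate k = F/δ = 791/36.3 = 21.791 N/mm
N_a = Gd⁴/(8D³k) = (79.3×10³ × 7.5⁴)/(8 × 59.0³ × 21.791)
    = 2.5091e+08 / 3.58027e+07 = 7.008 → 7 coils

7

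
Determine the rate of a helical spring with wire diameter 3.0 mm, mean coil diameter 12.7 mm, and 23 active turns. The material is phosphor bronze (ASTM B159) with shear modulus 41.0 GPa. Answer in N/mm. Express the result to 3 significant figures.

8.81 N/mm

k = Gd⁴/(8D³N_a) = (41.0×10³ × 3.0⁴) / (8 × 12.7³ × 23)
  = 3.321e+06 / 376902 = 8.8113 N/mm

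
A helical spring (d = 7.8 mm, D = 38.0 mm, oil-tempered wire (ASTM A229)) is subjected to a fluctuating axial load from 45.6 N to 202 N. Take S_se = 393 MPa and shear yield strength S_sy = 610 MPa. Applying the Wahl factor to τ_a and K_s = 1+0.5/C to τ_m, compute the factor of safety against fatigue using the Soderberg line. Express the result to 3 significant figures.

10.1

C = D/d = 38.0/7.8 = 4.8718; K_W = (4C−1)/(4C−4)+0.615/C = 1.3199; K_s = 1+0.5/C = 1.1026
F_a = (F_max−F_min)/2 = 78.2 N; F_m = (F_max+F_min)/2 = 123.8 N
τ_a = K_W·8F_aD/(πd³) = 1.3199 × 15.946 = 21.048 MPa
τ_m = K_s·8F_mD/(πd³) = 1.1026 × 25.244 = 27.835 MPa
Soderberg: 1/n_f = τ_a/S_se + τ_m/S_sy = 21.048/393 + 27.835/610 = 0.05356 + 0.04563 = 0.099187
n_f = 1/0.099187 = 10.08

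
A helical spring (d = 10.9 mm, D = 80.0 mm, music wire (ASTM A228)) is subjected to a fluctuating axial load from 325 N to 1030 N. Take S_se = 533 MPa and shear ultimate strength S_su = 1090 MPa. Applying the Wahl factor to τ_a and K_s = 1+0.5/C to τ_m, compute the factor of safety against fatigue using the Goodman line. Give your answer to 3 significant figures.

C = D/d = 80.0/10.9 = 7.3394; K_W = (4C−1)/(4C−4)+0.615/C = 1.2021; K_s = 1+0.5/C = 1.0681
F_a = (F_max−F_min)/2 = 352.5 N; F_m = (F_max+F_min)/2 = 677.5 N
τ_a = K_W·8F_aD/(πd³) = 1.2021 × 55.451 = 66.658 MPa
τ_m = K_s·8F_mD/(πd³) = 1.0681 × 106.58 = 113.84 MPa
Goodman: 1/n_f = τ_a/S_se + τ_m/S_su = 66.658/533 + 113.84/1090 = 0.12506 + 0.10444 = 0.2295
n_f = 1/0.2295 = 4.357

4.36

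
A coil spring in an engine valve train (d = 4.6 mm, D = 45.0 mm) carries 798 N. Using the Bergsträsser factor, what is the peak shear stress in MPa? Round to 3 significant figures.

Spring index C = D/d = 45.0/4.6 = 9.7826
K_B = (4C+2)/(4C−3) = 41.130/36.130 = 1.1384
τ₀ = 8FD/(πd³) = 8·798·45.0/(π·4.6³) = 287280/305.79 = 939.47 MPa
τ_max = K·τ₀ = 1.1384 × 939.47 = 1069.5 MPa

1070 MPa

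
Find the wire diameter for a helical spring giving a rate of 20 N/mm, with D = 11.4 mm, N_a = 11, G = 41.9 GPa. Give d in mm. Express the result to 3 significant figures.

2.81 mm

d = (8D³N_a·k / G)^(1/4) = (8·11.4³·11·20 / (41.9×10³))^0.25
  = (62.232)^0.25 = 2.8087 mm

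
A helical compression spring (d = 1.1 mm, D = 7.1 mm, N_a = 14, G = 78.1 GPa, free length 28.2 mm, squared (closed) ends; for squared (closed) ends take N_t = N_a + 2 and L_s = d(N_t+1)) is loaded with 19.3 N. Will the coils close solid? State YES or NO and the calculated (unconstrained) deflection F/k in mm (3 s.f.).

k = Gd⁴/(8D³N_a) = (78.1×10³)(1.1⁴)/(8·7.1³·14) = 2.8525 N/mm
N_t = 16; L_s = 1.1·17 = 18.7 mm; δ_solid = L₀ − L_s = 28.2 − 18.7 = 9.5 mm
δ = F/k = 19.3/2.8525 = 6.7659 mm
δ < δ_solid → spring does not go solid

NO, δ = 6.77 mm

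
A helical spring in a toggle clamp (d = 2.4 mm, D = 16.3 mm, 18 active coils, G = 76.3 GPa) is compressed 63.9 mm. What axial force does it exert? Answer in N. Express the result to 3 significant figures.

k = Gd⁴/(8D³N_a) = (76.3×10³)(2.4⁴)/(8·16.3³·18) = 4.0592 N/mm
F = k·δ = 4.0592 × 63.9 = 259.39 N

259 N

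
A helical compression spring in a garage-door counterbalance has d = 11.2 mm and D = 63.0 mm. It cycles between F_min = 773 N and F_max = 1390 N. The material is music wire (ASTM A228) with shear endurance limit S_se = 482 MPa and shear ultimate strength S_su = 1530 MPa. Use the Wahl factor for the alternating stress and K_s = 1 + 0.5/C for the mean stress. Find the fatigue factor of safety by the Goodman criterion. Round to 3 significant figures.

5.53

C = D/d = 63.0/11.2 = 5.6250; K_W = (4C−1)/(4C−4)+0.615/C = 1.2715; K_s = 1+0.5/C = 1.0889
F_a = (F_max−F_min)/2 = 308.5 N; F_m = (F_max+F_min)/2 = 1081.5 N
τ_a = K_W·8F_aD/(πd³) = 1.2715 × 35.227 = 44.792 MPa
τ_m = K_s·8F_mD/(πd³) = 1.0889 × 123.5 = 134.47 MPa
Goodman: 1/n_f = τ_a/S_se + τ_m/S_su = 44.792/482 + 134.47/1530 = 0.09293 + 0.08789 = 0.18082
n_f = 1/0.18082 = 5.53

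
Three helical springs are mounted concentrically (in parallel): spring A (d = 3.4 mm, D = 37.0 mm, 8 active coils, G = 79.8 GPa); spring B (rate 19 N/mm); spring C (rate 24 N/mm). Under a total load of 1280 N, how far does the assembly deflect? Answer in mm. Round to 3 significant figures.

27.7 mm

k_A = Gd⁴/(8D³N_a) = (79.8×10³)(3.4⁴)/(8·37.0³·8) = 3.2895 N/mm
Parallel: k_eq = 3.2895 + 19 + 24 = 46.29 N/mm
δ = F/k_eq = 1280/46.29 = 27.652 mm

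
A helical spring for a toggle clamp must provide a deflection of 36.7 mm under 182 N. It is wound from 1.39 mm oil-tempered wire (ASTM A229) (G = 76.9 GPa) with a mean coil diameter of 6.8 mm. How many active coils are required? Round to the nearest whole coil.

Required rate k = F/δ = 182/36.7 = 4.9591 N/mm
N_a = Gd⁴/(8D³k) = (76.9×10³ × 1.39⁴)/(8 × 6.8³ × 4.9591)
    = 287069 / 12474.5 = 23.01 → 23 coils

23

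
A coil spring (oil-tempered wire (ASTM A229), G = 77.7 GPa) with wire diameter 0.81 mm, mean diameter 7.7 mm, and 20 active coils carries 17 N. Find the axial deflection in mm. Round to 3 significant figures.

37.1 mm

k = Gd⁴/(8D³N_a) = (77.7×10³)(0.81⁴)/(8·7.7³·20) = 0.4579 N/mm
δ = F/k = 17 / 0.4579 = 37.126 mm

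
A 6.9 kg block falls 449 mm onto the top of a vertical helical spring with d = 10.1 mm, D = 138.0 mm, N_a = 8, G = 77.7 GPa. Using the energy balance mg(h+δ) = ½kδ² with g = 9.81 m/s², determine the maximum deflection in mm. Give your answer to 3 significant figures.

k = Gd⁴/(8D³N_a) = (77.7×10³)(10.1⁴)/(8·138.0³·8) = 4.8072 N/mm
W = mg = 6.9 × 9.81 = 67.689 N
½kδ² − Wδ − Wh = 0 → δ = (W + √(W² + 2kWh))/k
δ = (67.689 + √(4581.8 + 292202))/4.8072 = (67.689 + 544.78)/4.8072 = 127.41 mm

127 mm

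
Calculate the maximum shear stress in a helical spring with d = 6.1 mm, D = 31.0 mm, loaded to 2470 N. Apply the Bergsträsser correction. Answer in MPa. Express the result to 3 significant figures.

1110 MPa

Spring index C = D/d = 31.0/6.1 = 5.0820
K_B = (4C+2)/(4C−3) = 22.328/17.328 = 1.2886
τ₀ = 8FD/(πd³) = 8·2470·31.0/(π·6.1³) = 612560/713.08 = 859.03 MPa
τ_max = K·τ₀ = 1.2886 × 859.03 = 1106.9 MPa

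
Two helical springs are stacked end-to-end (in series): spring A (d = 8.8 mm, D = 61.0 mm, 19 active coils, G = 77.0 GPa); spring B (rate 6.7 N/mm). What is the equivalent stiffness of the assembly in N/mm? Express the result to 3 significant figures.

k_A = Gd⁴/(8D³N_a) = (77.0×10³)(8.8⁴)/(8·61.0³·19) = 13.384 N/mm
Series: 1/k_eq = 1/13.384 + 1/6.7 = 0.22397; k_eq = 4.4649 N/mm

4.46 N/mm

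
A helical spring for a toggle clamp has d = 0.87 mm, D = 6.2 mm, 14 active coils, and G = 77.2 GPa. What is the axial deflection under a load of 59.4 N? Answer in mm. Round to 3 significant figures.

k = Gd⁴/(8D³N_a) = (77.2×10³)(0.87⁴)/(8·6.2³·14) = 1.6569 N/mm
δ = F/k = 59.4 / 1.6569 = 35.85 mm

35.8 mm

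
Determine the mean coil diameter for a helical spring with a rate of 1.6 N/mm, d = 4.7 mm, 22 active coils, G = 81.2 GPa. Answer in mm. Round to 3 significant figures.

D = (Gd⁴/(8N_a·k))^(1/3) = (81.2×10³·4.7⁴/(8·22·1.6))^(1/3)
  = (140707)^(1/3) = 52.0122 mm

52.0 mm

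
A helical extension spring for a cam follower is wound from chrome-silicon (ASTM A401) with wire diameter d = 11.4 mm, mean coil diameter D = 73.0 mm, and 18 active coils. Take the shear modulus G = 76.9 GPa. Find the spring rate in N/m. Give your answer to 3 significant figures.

23200 N/m

k = Gd⁴/(8D³N_a) = (76.9×10³ × 11.4⁴) / (8 × 73.0³ × 18)
  = 1.29881e+09 / 5.60184e+07 = 23.185 N/mm = 23185 N/m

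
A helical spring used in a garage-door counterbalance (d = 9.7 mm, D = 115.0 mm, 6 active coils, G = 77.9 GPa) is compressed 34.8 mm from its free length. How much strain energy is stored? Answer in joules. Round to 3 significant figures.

5.72 J

k = Gd⁴/(8D³N_a) = (77.9×10³)(9.7⁴)/(8·115.0³·6) = 9.4469 N/mm
U = ½kδ² = 0.5 × 9.4469 × 34.8² = 5720.3 N·mm = 5.7203 J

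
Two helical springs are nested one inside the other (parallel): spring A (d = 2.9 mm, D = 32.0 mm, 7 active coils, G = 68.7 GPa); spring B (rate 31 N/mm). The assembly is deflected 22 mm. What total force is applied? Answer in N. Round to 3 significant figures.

740 N

k_A = Gd⁴/(8D³N_a) = (68.7×10³)(2.9⁴)/(8·32.0³·7) = 2.648 N/mm
Parallel: k_eq = 2.648 + 31 = 33.648 N/mm
F = k_eq·δ = 33.648·22 = 740.26 N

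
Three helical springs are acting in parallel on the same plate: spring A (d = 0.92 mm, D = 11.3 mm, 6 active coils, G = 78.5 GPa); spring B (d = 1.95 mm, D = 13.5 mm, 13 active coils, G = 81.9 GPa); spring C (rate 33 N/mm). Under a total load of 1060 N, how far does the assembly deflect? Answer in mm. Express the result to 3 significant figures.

k_A = Gd⁴/(8D³N_a) = (78.5×10³)(0.92⁴)/(8·11.3³·6) = 0.81198 N/mm
k_B = Gd⁴/(8D³N_a) = (81.9×10³)(1.95⁴)/(8·13.5³·13) = 4.6279 N/mm
Parallel: k_eq = 0.81198 + 4.6279 + 33 = 38.44 N/mm
δ = F/k_eq = 1060/38.44 = 27.576 mm

27.6 mm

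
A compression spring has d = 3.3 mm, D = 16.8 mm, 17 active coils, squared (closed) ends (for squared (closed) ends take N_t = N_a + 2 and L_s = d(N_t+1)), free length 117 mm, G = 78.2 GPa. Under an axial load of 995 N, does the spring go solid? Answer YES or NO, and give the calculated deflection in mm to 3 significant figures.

YES, δ = 69.2 mm

k = Gd⁴/(8D³N_a) = (78.2×10³)(3.3⁴)/(8·16.8³·17) = 14.381 N/mm
N_t = 19; L_s = 3.3·20 = 66 mm; δ_solid = L₀ − L_s = 117 − 66 = 51 mm
δ = F/k = 995/14.381 = 69.187 mm
δ ≥ δ_solid → spring goes solid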